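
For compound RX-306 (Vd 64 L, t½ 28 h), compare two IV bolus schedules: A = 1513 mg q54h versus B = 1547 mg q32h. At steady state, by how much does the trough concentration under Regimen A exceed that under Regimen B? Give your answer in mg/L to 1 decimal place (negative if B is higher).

Regimen A: f = (1/2)^(54/28) ≈ 0.2627; Cmin,ss = (1513/64)·f/(1−f) ≈ 8.423 mg/L.
Regimen B: f = (1/2)^(32/28) ≈ 0.4529; Cmin,ss = (1547/64)·f/(1−f) ≈ 20.010 mg/L.
Difference ≈ 8.423 − 20.010 ≈ -11.587 mg/L.

-11.6 mg/L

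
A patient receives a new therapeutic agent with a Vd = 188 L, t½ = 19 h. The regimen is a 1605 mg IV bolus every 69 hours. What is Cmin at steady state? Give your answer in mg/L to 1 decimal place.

0.7 mg/L

k = ln2/t½ = ln2/19 ≈ 0.036481 h⁻¹; fraction remaining f = e^(−kτ) = e^(−0.036481×69) ≈ 0.0807.
Single-dose peak C₀ = D/Vd = 1605/188 ≈ 8.537 mg/L.
Steady-state trough Cmin,ss = C₀·f/(1−f) ≈ 8.537 × 0.0807/0.9193 ≈ 0.749 mg/L.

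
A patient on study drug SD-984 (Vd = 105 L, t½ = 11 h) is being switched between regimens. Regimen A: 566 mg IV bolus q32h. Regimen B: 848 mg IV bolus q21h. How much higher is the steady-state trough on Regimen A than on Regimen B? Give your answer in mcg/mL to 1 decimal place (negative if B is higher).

Regimen A: f = (1/2)^(32/11) ≈ 0.1331; Cmin,ss = (566/105)·f/(1−f) ≈ 0.828 mcg/mL.
Regimen B: f = (1/2)^(21/11) ≈ 0.2663; Cmin,ss = (848/105)·f/(1−f) ≈ 2.931 mcg/mL.
Difference ≈ 0.828 − 2.931 ≈ -2.103 mcg/mL.

-2.1 mcg/mL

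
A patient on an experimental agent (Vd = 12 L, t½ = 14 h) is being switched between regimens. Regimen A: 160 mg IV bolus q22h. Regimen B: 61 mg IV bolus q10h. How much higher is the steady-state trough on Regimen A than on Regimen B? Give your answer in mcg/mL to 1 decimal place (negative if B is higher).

-1.2 mcg/mL

Regimen A: f = (1/2)^(22/14) ≈ 0.3365; Cmin,ss = (160/12)·f/(1−f) ≈ 6.762 mcg/mL.
Regimen B: f = (1/2)^(10/14) ≈ 0.6095; Cmin,ss = (61/12)·f/(1−f) ≈ 7.934 mcg/mL.
Difference ≈ 6.762 − 7.934 ≈ -1.172 mcg/mL.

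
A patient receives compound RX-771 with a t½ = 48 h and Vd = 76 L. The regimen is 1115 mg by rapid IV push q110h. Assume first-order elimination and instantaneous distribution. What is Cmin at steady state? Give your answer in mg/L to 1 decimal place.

3.8 mg/L

k = ln2/t½ = ln2/48 ≈ 0.014441 h⁻¹; fraction remaining f = e^(−kτ) = e^(−0.014441×110) ≈ 0.2042.
Single-dose peak C₀ = D/Vd = 1115/76 ≈ 14.671 mg/L.
Steady-state trough Cmin,ss = C₀·f/(1−f) ≈ 14.671 × 0.2042/0.7958 ≈ 3.765 mg/L.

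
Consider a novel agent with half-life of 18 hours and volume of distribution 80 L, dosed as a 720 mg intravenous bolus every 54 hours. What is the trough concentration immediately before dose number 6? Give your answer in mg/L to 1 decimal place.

f = (1/2)^(τ/t½) = (1/2)^(54/18) ≈ 0.1250.
C₀ = D/Vd = 720/80 ≈ 9.000 mg/L.
Before the 6th dose, 5 doses have been given. Superposition: Cmin = C₀·(f + f² + … + f^5).
≈ 9.000 × (0.1250 + 0.0156 + 0.0020 + 0.0002 + 0.0000) ≈ 9.000 × 0.1428 ≈ 1.285 mg/L.

1.3 mg/L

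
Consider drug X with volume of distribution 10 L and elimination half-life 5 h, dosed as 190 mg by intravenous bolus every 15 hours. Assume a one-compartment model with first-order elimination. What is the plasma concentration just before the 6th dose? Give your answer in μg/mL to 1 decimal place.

2.7 μg/mL

f = (1/2)^(τ/t½) = (1/2)^(15/5) ≈ 0.1250.
C₀ = D/Vd = 190/10 ≈ 19.000 μg/mL.
Before the 6th dose, 5 doses have been given. Superposition: Cmin = C₀·(f + f² + … + f^5).
≈ 19.000 × (0.1250 + 0.0156 + 0.0020 + 0.0002 + 0.0000) ≈ 19.000 × 0.1428 ≈ 2.713 μg/mL.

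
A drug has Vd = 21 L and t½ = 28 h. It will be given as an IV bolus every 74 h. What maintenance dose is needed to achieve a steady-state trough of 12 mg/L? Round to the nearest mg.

1322 mg

τ/t½ = 74/28 ≈ 2.6429, so f = (1/2)^(74/28) ≈ 0.160111.
Cmin,ss = (D/Vd)·f/(1−f), so D = Cmin,ss·Vd·(1−f)/f.
D = 12 × 21 × (1−f)/f ≈ 12 × 21 × 5.24567 ≈ 1321.91 mg.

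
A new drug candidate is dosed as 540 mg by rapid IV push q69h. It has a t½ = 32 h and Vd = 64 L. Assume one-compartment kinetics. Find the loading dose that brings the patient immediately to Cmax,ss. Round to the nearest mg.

f = (1/2)^(69/32) ≈ 0.224339; accumulation ratio R = 1/(1−f) ≈ 1.28922.
Loading dose to hit Cmax,ss on first dose: D_load = D_maint·R ≈ 540 × 1.28922 ≈ 696.18 mg.

696 mg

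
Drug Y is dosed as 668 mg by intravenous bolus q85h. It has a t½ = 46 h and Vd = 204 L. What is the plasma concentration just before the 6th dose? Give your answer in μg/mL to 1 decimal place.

1.3 μg/mL

f = (1/2)^(τ/t½) = (1/2)^(85/46) ≈ 0.2778.
C₀ = D/Vd = 668/204 ≈ 3.275 μg/mL.
Before the 6th dose, 5 doses have been given. Superposition: Cmin = C₀·(f + f² + … + f^5).
≈ 3.275 × (0.2778 + 0.0772 + 0.0214 + 0.0060 + 0.0017) ≈ 3.275 × 0.3841 ≈ 1.258 μg/mL.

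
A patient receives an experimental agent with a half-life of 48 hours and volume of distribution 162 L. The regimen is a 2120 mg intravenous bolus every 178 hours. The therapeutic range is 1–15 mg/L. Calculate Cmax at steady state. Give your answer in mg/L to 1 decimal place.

14.2 mg/L

Over one 178-h interval, 178/48 ≈ 3.7083 half-lives elapse, leaving f ≈ 0.0765 of each dose.
Accumulation ratio R = 1/(1 − f) ≈ 1/0.9235 ≈ 1.0828.
Each bolus raises the concentration by D/Vd = 2120/162 ≈ 13.086 mg/L.
Steady-state peak Cmax,ss = C₀·R ≈ 13.086 × 1.0828 ≈ 14.170 mg/L.
Peak 14.2 mg/L vs MTC 15 mg/L: below toxic threshold.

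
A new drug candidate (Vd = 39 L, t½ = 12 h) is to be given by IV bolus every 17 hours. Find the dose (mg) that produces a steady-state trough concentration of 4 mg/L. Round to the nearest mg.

τ/t½ = 17/12 ≈ 1.4167, so f = (1/2)^(17/12) ≈ 0.374577.
Cmin,ss = (D/Vd)·f/(1−f), so D = Cmin,ss·Vd·(1−f)/f.
D = 4 × 39 × (1−f)/f ≈ 4 × 39 × 1.66968 ≈ 260.47 mg.

260 mg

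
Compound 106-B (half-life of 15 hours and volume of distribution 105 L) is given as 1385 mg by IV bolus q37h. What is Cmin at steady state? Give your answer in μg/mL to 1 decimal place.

Over one 37-h interval, 37/15 ≈ 2.4667 half-lives elapse, leaving f ≈ 0.1809 of each dose.
Single-dose peak C₀ = D/Vd = 1385/105 ≈ 13.190 μg/mL.
Steady-state trough Cmin,ss = C₀·f/(1−f) ≈ 13.190 × 0.1809/0.8191 ≈ 2.913 μg/mL.

2.9 μg/mL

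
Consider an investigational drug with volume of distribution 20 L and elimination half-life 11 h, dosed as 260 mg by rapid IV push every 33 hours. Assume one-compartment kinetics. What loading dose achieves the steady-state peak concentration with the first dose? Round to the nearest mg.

297 mg

f = (1/2)^(33/11) ≈ 0.125000; accumulation ratio R = 1/(1−f) ≈ 1.14286.
Loading dose to hit Cmax,ss on first dose: D_load = D_maint·R ≈ 260 × 1.14286 ≈ 297.14 mg.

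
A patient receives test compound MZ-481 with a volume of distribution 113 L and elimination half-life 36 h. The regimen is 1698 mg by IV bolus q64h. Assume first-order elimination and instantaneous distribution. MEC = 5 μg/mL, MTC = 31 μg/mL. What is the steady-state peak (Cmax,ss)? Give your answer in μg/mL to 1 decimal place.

21.2 μg/mL

k = ln2/t½ = ln2/36 ≈ 0.019254 h⁻¹; fraction remaining f = e^(−kτ) = e^(−0.019254×64) ≈ 0.2916.
At steady state, accumulation factor R = 1/(1 − e^(−kτ)) ≈ 1.4116.
Each bolus raises the concentration by D/Vd = 1698/113 ≈ 15.027 μg/mL.
Steady-state peak Cmax,ss = C₀·R ≈ 15.027 × 1.4116 ≈ 21.212 μg/mL.
Peak 21.2 μg/mL vs MTC 31 μg/mL: below toxic threshold.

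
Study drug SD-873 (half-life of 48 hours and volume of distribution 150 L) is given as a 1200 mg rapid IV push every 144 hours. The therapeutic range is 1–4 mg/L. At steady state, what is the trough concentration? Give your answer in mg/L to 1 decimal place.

τ = 144 h = 3 half-lives, so f = (1/2)^3 = 0.125.
At steady state, R = 1/(1 − 0.125) = 8/7.
Single-dose peak C₀ = D/Vd = 1200/150 = 8 mg/L.
Steady-state peak Cmax,ss = C₀·R = 8 × 8/7 ≈ 9.143 mg/L.
Steady-state trough Cmin,ss = Cmax,ss·f ≈ 9.143 × 0.125 ≈ 1.143 mg/L.
Trough 1.1 mg/L vs MEC 1 mg/L: adequate.

1.1 mg/L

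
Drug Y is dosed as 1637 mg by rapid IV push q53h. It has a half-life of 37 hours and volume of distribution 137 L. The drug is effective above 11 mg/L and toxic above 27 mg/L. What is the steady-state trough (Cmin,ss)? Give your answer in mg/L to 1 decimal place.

τ/t½ = 53/37 ≈ 1.4324, so fraction remaining f = (1/2)^(53/37) ≈ 0.3705.
Accumulation ratio R = 1/(1 − f) ≈ 1/0.6295 ≈ 1.5886.
Each bolus raises the concentration by D/Vd = 1637/137 ≈ 11.949 mg/L.
Steady-state peak Cmax,ss = C₀·R ≈ 11.949 × 1.5886 ≈ 18.982 mg/L.
Steady-state trough Cmin,ss = Cmax,ss·f ≈ 18.982 × 0.3705 ≈ 7.033 mg/L.
Trough 7.0 mg/L vs MEC 11 mg/L: subtherapeutic.

7.0 mg/L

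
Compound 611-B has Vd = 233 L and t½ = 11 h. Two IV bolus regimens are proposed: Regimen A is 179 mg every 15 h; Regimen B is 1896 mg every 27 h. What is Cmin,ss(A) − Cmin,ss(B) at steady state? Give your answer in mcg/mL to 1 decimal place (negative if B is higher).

Regimen A: f = (1/2)^(15/11) ≈ 0.3886; Cmin,ss = (179/233)·f/(1−f) ≈ 0.488 mcg/mL.
Regimen B: f = (1/2)^(27/11) ≈ 0.1824; Cmin,ss = (1896/233)·f/(1−f) ≈ 1.815 mcg/mL.
Difference ≈ 0.488 − 1.815 ≈ -1.327 mcg/mL.

-1.3 mcg/mL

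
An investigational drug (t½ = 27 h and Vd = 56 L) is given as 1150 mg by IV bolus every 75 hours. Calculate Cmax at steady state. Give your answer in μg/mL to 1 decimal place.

24.0 μg/mL

τ/t½ = 75/27 ≈ 2.7778, so fraction remaining f = (1/2)^(75/27) ≈ 0.1458.
Accumulation ratio R = 1/(1 − f) ≈ 1/0.8542 ≈ 1.1707.
Each bolus raises the concentration by D/Vd = 1150/56 ≈ 20.536 μg/mL.
Steady-state peak Cmax,ss = C₀·R ≈ 20.536 × 1.1707 ≈ 24.041 μg/mL.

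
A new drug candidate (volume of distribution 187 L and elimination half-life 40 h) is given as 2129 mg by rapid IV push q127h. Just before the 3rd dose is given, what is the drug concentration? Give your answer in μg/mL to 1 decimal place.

1.4 μg/mL

f = (1/2)^(τ/t½) = (1/2)^(127/40) ≈ 0.1107.
C₀ = D/Vd = 2129/187 ≈ 11.385 μg/mL.
Before the 3rd dose, 2 doses have been given. Superposition: Cmin = C₀·(f + f²).
≈ 11.385 × (0.1107 + 0.0123) ≈ 11.385 × 0.1230 ≈ 1.400 μg/mL.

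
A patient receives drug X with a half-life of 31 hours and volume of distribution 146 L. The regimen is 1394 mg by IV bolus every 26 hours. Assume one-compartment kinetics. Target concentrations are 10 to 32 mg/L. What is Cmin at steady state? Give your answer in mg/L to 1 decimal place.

k = ln2/t½ = ln2/31 ≈ 0.022360 h⁻¹; fraction remaining f = e^(−kτ) = e^(−0.022360×26) ≈ 0.5591.
At steady state, accumulation factor R = 1/(1 − e^(−kτ)) ≈ 2.2681.
Single-dose peak C₀ = D/Vd = 1394/146 ≈ 9.548 mg/L.
Steady-state peak Cmax,ss = C₀·R ≈ 9.548 × 2.2681 ≈ 21.656 mg/L.
Steady-state trough Cmin,ss = Cmax,ss·f ≈ 21.656 × 0.5591 ≈ 12.108 mg/L.
Trough 12.1 mg/L vs MEC 10 mg/L: adequate.

12.1 mg/L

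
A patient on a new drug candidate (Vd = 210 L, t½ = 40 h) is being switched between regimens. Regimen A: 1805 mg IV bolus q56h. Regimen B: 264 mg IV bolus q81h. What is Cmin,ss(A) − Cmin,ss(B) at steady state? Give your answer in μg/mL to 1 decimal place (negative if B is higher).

Regimen A: f = (1/2)^(56/40) ≈ 0.3789; Cmin,ss = (1805/210)·f/(1−f) ≈ 5.243 μg/mL.
Regimen B: f = (1/2)^(81/40) ≈ 0.2457; Cmin,ss = (264/210)·f/(1−f) ≈ 0.409 μg/mL.
Difference ≈ 5.243 − 0.409 ≈ 4.834 μg/mL.

4.8 μg/mL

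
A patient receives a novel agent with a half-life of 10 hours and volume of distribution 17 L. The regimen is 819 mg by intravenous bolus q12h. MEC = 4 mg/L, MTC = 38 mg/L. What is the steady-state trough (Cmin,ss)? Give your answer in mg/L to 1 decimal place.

37.1 mg/L

τ/t½ = 12/10 ≈ 1.2, so fraction remaining f = (1/2)^(12/10) ≈ 0.4353.
Each bolus raises the concentration by D/Vd = 819/17 ≈ 48.176 mg/L.
Steady-state trough Cmin,ss = C₀·f/(1−f) ≈ 48.176 × 0.4353/0.5647 ≈ 37.137 mg/L.
Trough 37.1 mg/L vs MEC 4 mg/L: adequate.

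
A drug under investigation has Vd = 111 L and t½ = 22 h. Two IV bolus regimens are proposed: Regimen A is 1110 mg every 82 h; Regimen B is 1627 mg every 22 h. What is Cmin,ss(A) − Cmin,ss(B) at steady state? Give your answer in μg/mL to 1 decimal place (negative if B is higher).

-13.8 μg/mL

Regimen A: f = (1/2)^(82/22) ≈ 0.0755; Cmin,ss = (1110/111)·f/(1−f) ≈ 0.817 μg/mL.
Regimen B: f = (1/2)^(22/22) ≈ 0.5000; Cmin,ss = (1627/111)·f/(1−f) ≈ 14.658 μg/mL.
Difference ≈ 0.817 − 14.658 ≈ -13.841 μg/mL.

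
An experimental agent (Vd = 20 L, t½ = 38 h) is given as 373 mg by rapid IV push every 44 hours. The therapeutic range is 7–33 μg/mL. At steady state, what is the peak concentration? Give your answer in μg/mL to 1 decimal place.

33.8 μg/mL

τ/t½ = 44/38 ≈ 1.1579, so fraction remaining f = (1/2)^(44/38) ≈ 0.4482.
Accumulation ratio R = 1/(1 − f) ≈ 1/0.5518 ≈ 1.8123.
Single-dose peak C₀ = D/Vd = 373/20 ≈ 18.650 μg/mL.
Cmax,ss = C₀/(1 − f) ≈ 18.650/0.5518 ≈ 33.798 μg/mL.
Peak 33.8 μg/mL vs MTC 33 μg/mL: exceeds toxic threshold.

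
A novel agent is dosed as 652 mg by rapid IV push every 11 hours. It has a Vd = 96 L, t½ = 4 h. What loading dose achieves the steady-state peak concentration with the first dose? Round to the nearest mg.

766 mg

f = (1/2)^(11/4) ≈ 0.148651; accumulation ratio R = 1/(1−f) ≈ 1.17461.
Loading dose to hit Cmax,ss on first dose: D_load = D_maint·R ≈ 652 × 1.17461 ≈ 765.85 mg.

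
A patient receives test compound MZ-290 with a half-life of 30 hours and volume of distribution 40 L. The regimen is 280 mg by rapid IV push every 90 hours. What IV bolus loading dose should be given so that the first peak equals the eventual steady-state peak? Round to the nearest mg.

f = (1/2)^(90/30) ≈ 0.125000; accumulation ratio R = 1/(1−f) ≈ 1.14286.
Loading dose to hit Cmax,ss on first dose: D_load = D_maint·R ≈ 280 × 1.14286 ≈ 320.00 mg.

320 mg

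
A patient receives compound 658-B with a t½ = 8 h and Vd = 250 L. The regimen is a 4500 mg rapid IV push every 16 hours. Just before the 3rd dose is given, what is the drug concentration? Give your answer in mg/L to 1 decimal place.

f = (1/2)^(τ/t½) = (1/2)^(16/8) ≈ 0.2500.
C₀ = D/Vd = 4500/250 ≈ 18.000 mg/L.
Before the 3rd dose, 2 doses have been given. Superposition: Cmin = C₀·(f + f²).
≈ 18.000 × (0.2500 + 0.0625) ≈ 18.000 × 0.3125 ≈ 5.625 mg/L.

5.6 mg/L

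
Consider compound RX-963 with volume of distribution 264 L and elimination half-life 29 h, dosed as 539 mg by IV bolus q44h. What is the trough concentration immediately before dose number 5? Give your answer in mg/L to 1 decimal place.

1.1 mg/L

f = (1/2)^(τ/t½) = (1/2)^(44/29) ≈ 0.3494.
C₀ = D/Vd = 539/264 ≈ 2.042 mg/L.
Before the 5th dose, 4 doses have been given. Superposition: Cmin = C₀·(f + f² + … + f^4).
≈ 2.042 × (0.3494 + 0.1221 + 0.0427 + 0.0149) ≈ 2.042 × 0.5291 ≈ 1.080 mg/L.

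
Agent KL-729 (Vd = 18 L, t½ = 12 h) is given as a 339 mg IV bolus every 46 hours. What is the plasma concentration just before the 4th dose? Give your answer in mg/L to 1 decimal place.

1.4 mg/L

f = (1/2)^(τ/t½) = (1/2)^(46/12) ≈ 0.0702.
C₀ = D/Vd = 339/18 ≈ 18.833 mg/L.
Before the 4th dose, 3 doses have been given. Superposition: Cmin = C₀·(f + f² + … + f^3).
≈ 18.833 × (0.0702 + 0.0049 + 0.0003) ≈ 18.833 × 0.0754 ≈ 1.420 mg/L.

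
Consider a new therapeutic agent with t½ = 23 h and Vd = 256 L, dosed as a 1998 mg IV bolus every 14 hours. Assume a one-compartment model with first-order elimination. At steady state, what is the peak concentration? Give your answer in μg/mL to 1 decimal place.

22.7 μg/mL

k = ln2/t½ = ln2/23 ≈ 0.030137 h⁻¹; fraction remaining f = e^(−kτ) = e^(−0.030137×14) ≈ 0.6558.
Accumulation ratio R = 1/(1 − f) ≈ 1/0.3442 ≈ 2.9053.
Single-dose peak C₀ = D/Vd = 1998/256 ≈ 7.805 μg/mL.
Steady-state peak Cmax,ss = C₀·R ≈ 7.805 × 2.9053 ≈ 22.676 μg/mL.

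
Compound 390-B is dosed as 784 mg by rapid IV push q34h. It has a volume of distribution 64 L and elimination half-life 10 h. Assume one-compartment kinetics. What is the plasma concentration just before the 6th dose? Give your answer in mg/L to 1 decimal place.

1.3 mg/L

f = (1/2)^(τ/t½) = (1/2)^(34/10) ≈ 0.0947.
C₀ = D/Vd = 784/64 ≈ 12.250 mg/L.
Before the 6th dose, 5 doses have been given. Superposition: Cmin = C₀·(f + f² + … + f^5).
≈ 12.250 × (0.0947 + 0.0090 + 0.0008 + 0.0001 + 0.0000) ≈ 12.250 × 0.1046 ≈ 1.281 mg/L.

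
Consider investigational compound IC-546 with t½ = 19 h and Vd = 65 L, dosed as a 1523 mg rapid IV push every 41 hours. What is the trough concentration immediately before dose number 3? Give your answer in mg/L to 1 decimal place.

6.4 mg/L

f = (1/2)^(τ/t½) = (1/2)^(41/19) ≈ 0.2241.
C₀ = D/Vd = 1523/65 ≈ 23.431 mg/L.
Before the 3rd dose, 2 doses have been given. Superposition: Cmin = C₀·(f + f²).
≈ 23.431 × (0.2241 + 0.0502) ≈ 23.431 × 0.2743 ≈ 6.427 mg/L.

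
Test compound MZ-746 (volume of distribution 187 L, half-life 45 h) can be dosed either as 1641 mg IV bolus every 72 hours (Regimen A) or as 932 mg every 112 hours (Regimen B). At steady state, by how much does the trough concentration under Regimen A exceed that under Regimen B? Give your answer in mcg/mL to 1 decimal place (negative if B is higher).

Regimen A: f = (1/2)^(72/45) ≈ 0.3299; Cmin,ss = (1641/187)·f/(1−f) ≈ 4.320 mcg/mL.
Regimen B: f = (1/2)^(112/45) ≈ 0.1781; Cmin,ss = (932/187)·f/(1−f) ≈ 1.080 mcg/mL.
Difference ≈ 4.320 − 1.080 ≈ 3.240 mcg/mL.

3.2 mcg/mL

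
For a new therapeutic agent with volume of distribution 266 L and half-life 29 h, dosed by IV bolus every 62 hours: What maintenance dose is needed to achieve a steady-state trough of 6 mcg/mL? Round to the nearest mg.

5428 mg

τ/t½ = 62/29 ≈ 2.1379, so f = (1/2)^(62/29) ≈ 0.227205.
Cmin,ss = (D/Vd)·f/(1−f), so D = Cmin,ss·Vd·(1−f)/f.
D = 6 × 266 × (1−f)/f ≈ 6 × 266 × 3.40131 ≈ 5428.49 mg.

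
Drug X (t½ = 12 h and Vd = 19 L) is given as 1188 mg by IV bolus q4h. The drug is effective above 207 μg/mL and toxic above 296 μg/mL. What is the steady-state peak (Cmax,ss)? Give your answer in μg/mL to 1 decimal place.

303.1 μg/mL

Over one 4-h interval, 4/12 ≈ 0.33333 half-lives elapse, leaving f ≈ 0.7937 of each dose.
At steady state, accumulation factor R = 1/(1 − e^(−kτ)) ≈ 4.8473.
Each bolus raises the concentration by D/Vd = 1188/19 ≈ 62.526 μg/mL.
Steady-state peak Cmax,ss = C₀·R ≈ 62.526 × 4.8473 ≈ 303.082 μg/mL.
Peak 303.1 μg/mL vs MTC 296 μg/mL: exceeds toxic threshold.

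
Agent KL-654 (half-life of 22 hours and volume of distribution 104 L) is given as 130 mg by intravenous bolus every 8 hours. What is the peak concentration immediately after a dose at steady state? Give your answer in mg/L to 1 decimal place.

5.6 mg/L

Over one 8-h interval, 8/22 ≈ 0.36364 half-lives elapse, leaving f ≈ 0.7772 of each dose.
At steady state, accumulation factor R = 1/(1 − e^(−kτ)) ≈ 4.4883.
Each bolus raises the concentration by D/Vd = 130/104 ≈ 1.250 mg/L.
Steady-state peak Cmax,ss = C₀·R ≈ 1.250 × 4.4883 ≈ 5.610 mg/L.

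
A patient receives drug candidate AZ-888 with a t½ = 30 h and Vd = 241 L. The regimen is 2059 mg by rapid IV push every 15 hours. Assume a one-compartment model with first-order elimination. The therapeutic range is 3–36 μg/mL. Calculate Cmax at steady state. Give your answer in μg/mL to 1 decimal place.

k = ln2/t½ = ln2/30 ≈ 0.023105 h⁻¹; fraction remaining f = e^(−kτ) = e^(−0.023105×15) ≈ 0.7071.
Accumulation ratio R = 1/(1 − f) ≈ 1/0.2929 ≈ 3.4141.
Each bolus raises the concentration by D/Vd = 2059/241 ≈ 8.544 μg/mL.
Cmax,ss = C₀/(1 − f) ≈ 8.544/0.2929 ≈ 29.170 μg/mL.
Peak 29.2 μg/mL vs MTC 36 μg/mL: below toxic threshold.

29.2 μg/mL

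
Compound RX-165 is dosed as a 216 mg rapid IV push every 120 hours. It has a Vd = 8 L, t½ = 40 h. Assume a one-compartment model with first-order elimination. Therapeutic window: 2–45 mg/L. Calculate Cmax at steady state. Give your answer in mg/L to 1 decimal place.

The dosing interval is 3 half-lives, so f = 2^(−3) = 0.125.
At steady state, R = 1/(1 − 0.125) = 8/7.
Single-dose peak C₀ = D/Vd = 216/8 = 27 mg/L.
Steady-state peak Cmax,ss = C₀·R = 27 × 8/7 ≈ 30.857 mg/L.
Peak 30.9 mg/L vs MTC 45 mg/L: below toxic threshold.

30.9 mg/L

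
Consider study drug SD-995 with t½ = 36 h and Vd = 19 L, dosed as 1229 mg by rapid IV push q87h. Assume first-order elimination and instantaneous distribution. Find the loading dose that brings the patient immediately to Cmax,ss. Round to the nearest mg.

1512 mg

f = (1/2)^(87/36) ≈ 0.187288; accumulation ratio R = 1/(1−f) ≈ 1.23045.
Loading dose to hit Cmax,ss on first dose: D_load = D_maint·R ≈ 1229 × 1.23045 ≈ 1512.22 mg.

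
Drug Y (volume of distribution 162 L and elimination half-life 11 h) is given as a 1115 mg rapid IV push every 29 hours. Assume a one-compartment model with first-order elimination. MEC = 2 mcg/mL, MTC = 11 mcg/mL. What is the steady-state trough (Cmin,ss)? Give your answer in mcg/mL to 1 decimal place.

k = ln2/t½ = ln2/11 ≈ 0.063013 h⁻¹; fraction remaining f = e^(−kτ) = e^(−0.063013×29) ≈ 0.1608.
Each bolus raises the concentration by D/Vd = 1115/162 ≈ 6.883 mcg/mL.
Steady-state trough Cmin,ss = C₀·f/(1−f) ≈ 6.883 × 0.1608/0.8392 ≈ 1.319 mcg/mL.
Trough 1.3 mcg/mL vs MEC 2 mcg/mL: subtherapeutic.

1.3 mcg/mL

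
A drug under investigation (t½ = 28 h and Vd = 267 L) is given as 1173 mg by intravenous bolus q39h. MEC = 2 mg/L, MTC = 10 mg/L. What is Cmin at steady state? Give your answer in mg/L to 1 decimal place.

Over one 39-h interval, 39/28 ≈ 1.3929 half-lives elapse, leaving f ≈ 0.3808 of each dose.
At steady state, accumulation factor R = 1/(1 − e^(−kτ)) ≈ 1.6150.
Single-dose peak C₀ = D/Vd = 1173/267 ≈ 4.393 mg/L.
Steady-state peak Cmax,ss = C₀·R ≈ 4.393 × 1.6150 ≈ 7.095 mg/L.
Steady-state trough Cmin,ss = Cmax,ss·f ≈ 7.095 × 0.3808 ≈ 2.702 mg/L.
Trough 2.7 mg/L vs MEC 2 mg/L: adequate.

2.7 mg/L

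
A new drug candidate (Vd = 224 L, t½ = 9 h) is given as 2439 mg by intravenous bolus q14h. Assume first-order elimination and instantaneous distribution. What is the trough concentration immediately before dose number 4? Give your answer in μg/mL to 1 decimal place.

f = (1/2)^(τ/t½) = (1/2)^(14/9) ≈ 0.3402.
C₀ = D/Vd = 2439/224 ≈ 10.888 μg/mL.
Before the 4th dose, 3 doses have been given. Superposition: Cmin = C₀·(f + f² + … + f^3).
≈ 10.888 × (0.3402 + 0.1157 + 0.0394) ≈ 10.888 × 0.4953 ≈ 5.393 μg/mL.

5.4 μg/mL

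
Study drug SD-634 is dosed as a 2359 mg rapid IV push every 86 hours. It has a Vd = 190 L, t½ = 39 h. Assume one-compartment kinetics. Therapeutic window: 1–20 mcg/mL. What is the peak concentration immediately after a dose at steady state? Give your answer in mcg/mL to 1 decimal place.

15.9 mcg/mL

τ/t½ = 86/39 ≈ 2.2051, so fraction remaining f = (1/2)^(86/39) ≈ 0.2169.
Accumulation ratio R = 1/(1 − f) ≈ 1/0.7831 ≈ 1.2770.
Each bolus raises the concentration by D/Vd = 2359/190 ≈ 12.416 mcg/mL.
Steady-state peak Cmax,ss = C₀·R ≈ 12.416 × 1.2770 ≈ 15.855 mcg/mL.
Peak 15.9 mcg/mL vs MTC 20 mcg/mL: below toxic threshold.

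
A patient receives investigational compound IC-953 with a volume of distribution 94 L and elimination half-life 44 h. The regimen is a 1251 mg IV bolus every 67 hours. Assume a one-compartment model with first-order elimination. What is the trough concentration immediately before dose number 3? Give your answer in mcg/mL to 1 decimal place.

f = (1/2)^(τ/t½) = (1/2)^(67/44) ≈ 0.3480.
C₀ = D/Vd = 1251/94 ≈ 13.309 mcg/mL.
Before the 3rd dose, 2 doses have been given. Superposition: Cmin = C₀·(f + f²).
≈ 13.309 × (0.3480 + 0.1211) ≈ 13.309 × 0.4691 ≈ 6.243 mcg/mL.

6.2 mcg/mL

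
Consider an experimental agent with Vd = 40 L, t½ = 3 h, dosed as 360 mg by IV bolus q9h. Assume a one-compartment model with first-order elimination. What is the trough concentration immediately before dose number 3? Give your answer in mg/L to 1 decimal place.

f = (1/2)^(τ/t½) = (1/2)^(9/3) ≈ 0.1250.
C₀ = D/Vd = 360/40 ≈ 9.000 mg/L.
Before the 3rd dose, 2 doses have been given. Superposition: Cmin = C₀·(f + f²).
≈ 9.000 × (0.1250 + 0.0156) ≈ 9.000 × 0.1406 ≈ 1.265 mg/L.

1.3 mg/L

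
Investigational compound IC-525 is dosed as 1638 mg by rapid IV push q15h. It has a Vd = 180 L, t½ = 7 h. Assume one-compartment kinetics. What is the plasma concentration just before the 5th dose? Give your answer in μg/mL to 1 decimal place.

2.7 μg/mL

f = (1/2)^(τ/t½) = (1/2)^(15/7) ≈ 0.2264.
C₀ = D/Vd = 1638/180 ≈ 9.100 μg/mL.
Before the 5th dose, 4 doses have been given. Superposition: Cmin = C₀·(f + f² + … + f^4).
≈ 9.100 × (0.2264 + 0.0513 + 0.0116 + 0.0026) ≈ 9.100 × 0.2919 ≈ 2.656 μg/mL.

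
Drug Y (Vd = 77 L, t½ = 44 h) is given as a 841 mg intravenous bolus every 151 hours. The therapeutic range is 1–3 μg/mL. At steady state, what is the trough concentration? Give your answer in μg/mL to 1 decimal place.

τ/t½ = 151/44 ≈ 3.4318, so fraction remaining f = (1/2)^(151/44) ≈ 0.0927.
Accumulation ratio R = 1/(1 − f) ≈ 1/0.9073 ≈ 1.1022.
Single-dose peak C₀ = D/Vd = 841/77 ≈ 10.922 μg/mL.
Cmax,ss = C₀/(1 − f) ≈ 10.922/0.9073 ≈ 12.038 μg/mL.
One interval later, Cmin,ss = Cmax,ss·e^(−kτ) ≈ 12.038 × 0.0927 ≈ 1.116 μg/mL.
Trough 1.1 μg/mL vs MEC 1 μg/mL: adequate.

1.1 μg/mL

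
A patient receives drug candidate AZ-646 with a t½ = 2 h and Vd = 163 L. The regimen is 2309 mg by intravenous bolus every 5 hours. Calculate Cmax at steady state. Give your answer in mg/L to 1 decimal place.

τ/t½ = 5/2 ≈ 2.5, so fraction remaining f = (1/2)^(5/2) ≈ 0.1768.
Accumulation ratio R = 1/(1 − f) ≈ 1/0.8232 ≈ 1.2148.
Each bolus raises the concentration by D/Vd = 2309/163 ≈ 14.166 mg/L.
Steady-state peak Cmax,ss = C₀·R ≈ 14.166 × 1.2148 ≈ 17.209 mg/L.

17.2 mg/L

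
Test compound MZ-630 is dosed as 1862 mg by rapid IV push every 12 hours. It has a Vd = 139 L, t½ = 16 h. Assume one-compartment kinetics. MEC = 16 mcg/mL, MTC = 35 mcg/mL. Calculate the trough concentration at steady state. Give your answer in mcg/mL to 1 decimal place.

19.6 mcg/mL

τ/t½ = 12/16 ≈ 0.75, so fraction remaining f = (1/2)^(12/16) ≈ 0.5946.
At steady state, accumulation factor R = 1/(1 − e^(−kτ)) ≈ 2.4667.
Each bolus raises the concentration by D/Vd = 1862/139 ≈ 13.396 mcg/mL.
Steady-state peak Cmax,ss = C₀·R ≈ 13.396 × 2.4667 ≈ 33.044 mcg/mL.
Steady-state trough Cmin,ss = Cmax,ss·f ≈ 33.044 × 0.5946 ≈ 19.648 mcg/mL.
Trough 19.6 mcg/mL vs MEC 16 mcg/mL: adequate.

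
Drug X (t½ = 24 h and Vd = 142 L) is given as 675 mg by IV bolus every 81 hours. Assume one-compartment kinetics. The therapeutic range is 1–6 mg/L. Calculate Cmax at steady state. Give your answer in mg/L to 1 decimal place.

5.3 mg/L

Over one 81-h interval, 81/24 ≈ 3.375 half-lives elapse, leaving f ≈ 0.0964 of each dose.
Accumulation ratio R = 1/(1 − f) ≈ 1/0.9036 ≈ 1.1067.
Single-dose peak C₀ = D/Vd = 675/142 ≈ 4.754 mg/L.
Steady-state peak Cmax,ss = C₀·R ≈ 4.754 × 1.1067 ≈ 5.261 mg/L.
Peak 5.3 mg/L vs MTC 6 mg/L: below toxic threshold.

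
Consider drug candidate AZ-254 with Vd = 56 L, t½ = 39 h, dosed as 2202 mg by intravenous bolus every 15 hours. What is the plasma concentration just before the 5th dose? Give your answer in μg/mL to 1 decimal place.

f = (1/2)^(τ/t½) = (1/2)^(15/39) ≈ 0.7660.
C₀ = D/Vd = 2202/56 ≈ 39.321 μg/mL.
Before the 5th dose, 4 doses have been given. Superposition: Cmin = C₀·(f + f² + … + f^4).
≈ 39.321 × (0.7660 + 0.5868 + 0.4495 + 0.3443) ≈ 39.321 × 2.1466 ≈ 84.406 μg/mL.

84.4 μg/mL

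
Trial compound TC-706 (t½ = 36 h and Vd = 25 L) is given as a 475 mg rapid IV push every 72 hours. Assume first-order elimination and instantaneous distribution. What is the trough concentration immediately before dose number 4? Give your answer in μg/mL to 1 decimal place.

6.2 μg/mL

f = (1/2)^(τ/t½) = (1/2)^(72/36) ≈ 0.2500.
C₀ = D/Vd = 475/25 ≈ 19.000 μg/mL.
Before the 4th dose, 3 doses have been given. Superposition: Cmin = C₀·(f + f² + … + f^3).
≈ 19.000 × (0.2500 + 0.0625 + 0.0156) ≈ 19.000 × 0.3281 ≈ 6.234 μg/mL.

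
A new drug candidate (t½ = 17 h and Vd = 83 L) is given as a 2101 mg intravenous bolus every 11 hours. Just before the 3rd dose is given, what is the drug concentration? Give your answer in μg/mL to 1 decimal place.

26.5 μg/mL

f = (1/2)^(τ/t½) = (1/2)^(11/17) ≈ 0.6386.
C₀ = D/Vd = 2101/83 ≈ 25.313 μg/mL.
Before the 3rd dose, 2 doses have been given. Superposition: Cmin = C₀·(f + f²).
≈ 25.313 × (0.6386 + 0.4078) ≈ 25.313 × 1.0464 ≈ 26.488 μg/mL.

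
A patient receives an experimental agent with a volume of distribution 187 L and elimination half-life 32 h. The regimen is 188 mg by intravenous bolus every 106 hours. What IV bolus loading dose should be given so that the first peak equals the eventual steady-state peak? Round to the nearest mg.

f = (1/2)^(106/32) ≈ 0.100656; accumulation ratio R = 1/(1−f) ≈ 1.11192.
Loading dose to hit Cmax,ss on first dose: D_load = D_maint·R ≈ 188 × 1.11192 ≈ 209.04 mg.

209 mg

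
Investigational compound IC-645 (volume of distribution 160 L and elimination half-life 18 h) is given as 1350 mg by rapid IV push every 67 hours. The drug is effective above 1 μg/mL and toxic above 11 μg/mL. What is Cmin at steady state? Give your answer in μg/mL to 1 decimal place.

k = ln2/t½ = ln2/18 ≈ 0.038508 h⁻¹; fraction remaining f = e^(−kτ) = e^(−0.038508×67) ≈ 0.0758.
At steady state, accumulation factor R = 1/(1 − e^(−kτ)) ≈ 1.0820.
Each bolus raises the concentration by D/Vd = 1350/160 ≈ 8.438 μg/mL.
Steady-state peak Cmax,ss = C₀·R ≈ 8.438 × 1.0820 ≈ 9.130 μg/mL.
Steady-state trough Cmin,ss = Cmax,ss·f ≈ 9.130 × 0.0758 ≈ 0.692 μg/mL.
Trough 0.7 μg/mL vs MEC 1 μg/mL: subtherapeutic.

0.7 μg/mL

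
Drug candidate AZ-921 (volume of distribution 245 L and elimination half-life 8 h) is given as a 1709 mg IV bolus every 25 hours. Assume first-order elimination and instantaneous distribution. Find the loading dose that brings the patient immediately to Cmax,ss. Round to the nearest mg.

f = (1/2)^(25/8) ≈ 0.114626; accumulation ratio R = 1/(1−f) ≈ 1.12947.
Loading dose to hit Cmax,ss on first dose: D_load = D_maint·R ≈ 1709 × 1.12947 ≈ 1930.26 mg.

1930 mg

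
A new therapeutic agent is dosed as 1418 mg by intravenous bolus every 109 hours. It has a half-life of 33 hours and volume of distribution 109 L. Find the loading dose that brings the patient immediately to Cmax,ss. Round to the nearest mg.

1578 mg

f = (1/2)^(109/33) ≈ 0.101319; accumulation ratio R = 1/(1−f) ≈ 1.11274.
Loading dose to hit Cmax,ss on first dose: D_load = D_maint·R ≈ 1418 × 1.11274 ≈ 1577.87 mg.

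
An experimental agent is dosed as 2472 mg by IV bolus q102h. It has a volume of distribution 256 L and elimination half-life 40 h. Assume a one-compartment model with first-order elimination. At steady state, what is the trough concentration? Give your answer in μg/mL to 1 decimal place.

τ/t½ = 102/40 ≈ 2.55, so fraction remaining f = (1/2)^(102/40) ≈ 0.1708.
Single-dose peak C₀ = D/Vd = 2472/256 ≈ 9.656 μg/mL.
Steady-state trough Cmin,ss = C₀·f/(1−f) ≈ 9.656 × 0.1708/0.8292 ≈ 1.989 μg/mL.

2.0 μg/mL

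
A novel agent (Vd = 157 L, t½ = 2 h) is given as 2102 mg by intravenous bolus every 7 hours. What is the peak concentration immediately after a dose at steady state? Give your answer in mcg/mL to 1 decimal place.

k = ln2/t½ = ln2/2 ≈ 0.346574 h⁻¹; fraction remaining f = e^(−kτ) = e^(−0.346574×7) ≈ 0.0884.
At steady state, accumulation factor R = 1/(1 − e^(−kτ)) ≈ 1.0970.
Single-dose peak C₀ = D/Vd = 2102/157 ≈ 13.389 mcg/mL.
Steady-state peak Cmax,ss = C₀·R ≈ 13.389 × 1.0970 ≈ 14.688 mcg/mL.

14.7 mcg/mL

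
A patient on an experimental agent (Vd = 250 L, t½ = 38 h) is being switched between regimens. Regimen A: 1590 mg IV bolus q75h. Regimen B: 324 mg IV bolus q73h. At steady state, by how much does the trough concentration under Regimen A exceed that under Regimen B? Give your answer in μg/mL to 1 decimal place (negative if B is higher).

Regimen A: f = (1/2)^(75/38) ≈ 0.2546; Cmin,ss = (1590/250)·f/(1−f) ≈ 2.172 μg/mL.
Regimen B: f = (1/2)^(73/38) ≈ 0.2641; Cmin,ss = (324/250)·f/(1−f) ≈ 0.465 μg/mL.
Difference ≈ 2.172 − 0.465 ≈ 1.707 μg/mL.

1.7 μg/mL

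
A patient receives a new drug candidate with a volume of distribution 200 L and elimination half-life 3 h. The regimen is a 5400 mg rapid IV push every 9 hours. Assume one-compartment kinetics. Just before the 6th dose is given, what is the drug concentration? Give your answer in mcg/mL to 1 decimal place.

f = (1/2)^(τ/t½) = (1/2)^(9/3) ≈ 0.1250.
C₀ = D/Vd = 5400/200 ≈ 27.000 mcg/mL.
Before the 6th dose, 5 doses have been given. Superposition: Cmin = C₀·(f + f² + … + f^5).
≈ 27.000 × (0.1250 + 0.0156 + 0.0020 + 0.0002 + 0.0000) ≈ 27.000 × 0.1428 ≈ 3.856 mcg/mL.

3.9 mcg/mL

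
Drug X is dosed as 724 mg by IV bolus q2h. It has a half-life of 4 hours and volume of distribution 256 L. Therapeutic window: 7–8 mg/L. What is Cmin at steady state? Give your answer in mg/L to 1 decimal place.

τ/t½ = 2/4 ≈ 0.5, so fraction remaining f = (1/2)^(2/4) ≈ 0.7071.
At steady state, accumulation factor R = 1/(1 − e^(−kτ)) ≈ 3.4141.
Single-dose peak C₀ = D/Vd = 724/256 ≈ 2.828 mg/L.
Cmax,ss = C₀/(1 − f) ≈ 2.828/0.2929 ≈ 9.655 mg/L.
Steady-state trough Cmin,ss = Cmax,ss·f ≈ 9.655 × 0.7071 ≈ 6.827 mg/L.
Trough 6.8 mg/L vs MEC 7 mg/L: subtherapeutic.

6.8 mg/L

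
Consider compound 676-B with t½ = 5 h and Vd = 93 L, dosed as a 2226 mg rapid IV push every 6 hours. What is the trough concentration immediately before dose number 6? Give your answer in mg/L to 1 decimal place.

f = (1/2)^(τ/t½) = (1/2)^(6/5) ≈ 0.4353.
C₀ = D/Vd = 2226/93 ≈ 23.935 mg/L.
Before the 6th dose, 5 doses have been given. Superposition: Cmin = C₀·(f + f² + … + f^5).
≈ 23.935 × (0.4353 + 0.1895 + 0.0825 + 0.0359 + 0.0156) ≈ 23.935 × 0.7588 ≈ 18.162 mg/L.

18.2 mg/L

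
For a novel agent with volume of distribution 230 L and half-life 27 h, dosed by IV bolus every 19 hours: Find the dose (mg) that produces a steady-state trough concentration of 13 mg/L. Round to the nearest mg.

1880 mg

τ/t½ = 19/27 ≈ 0.7037, so f = (1/2)^(19/27) ≈ 0.613994.
Cmin,ss = (D/Vd)·f/(1−f), so D = Cmin,ss·Vd·(1−f)/f.
D = 13 × 230 × (1−f)/f ≈ 13 × 230 × 0.62868 ≈ 1879.75 mg.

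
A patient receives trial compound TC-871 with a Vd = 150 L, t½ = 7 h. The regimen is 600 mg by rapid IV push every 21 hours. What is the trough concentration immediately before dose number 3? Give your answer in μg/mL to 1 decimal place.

f = (1/2)^(τ/t½) = (1/2)^(21/7) ≈ 0.1250.
C₀ = D/Vd = 600/150 ≈ 4.000 μg/mL.
Before the 3rd dose, 2 doses have been given. Superposition: Cmin = C₀·(f + f²).
≈ 4.000 × (0.1250 + 0.0156) ≈ 4.000 × 0.1406 ≈ 0.562 μg/mL.

0.6 μg/mL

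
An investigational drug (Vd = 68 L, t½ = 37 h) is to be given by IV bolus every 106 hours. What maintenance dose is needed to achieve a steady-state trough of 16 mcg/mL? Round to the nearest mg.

6838 mg

τ/t½ = 106/37 ≈ 2.8649, so f = (1/2)^(106/37) ≈ 0.137274.
Cmin,ss = (D/Vd)·f/(1−f), so D = Cmin,ss·Vd·(1−f)/f.
D = 16 × 68 × (1−f)/f ≈ 16 × 68 × 6.28470 ≈ 6837.75 mg.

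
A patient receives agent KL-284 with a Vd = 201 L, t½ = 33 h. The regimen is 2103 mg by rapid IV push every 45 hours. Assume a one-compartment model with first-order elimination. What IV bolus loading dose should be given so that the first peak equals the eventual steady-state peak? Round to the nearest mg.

f = (1/2)^(45/33) ≈ 0.388602; accumulation ratio R = 1/(1−f) ≈ 1.63560.
Loading dose to hit Cmax,ss on first dose: D_load = D_maint·R ≈ 2103 × 1.63560 ≈ 3439.67 mg.

3440 mg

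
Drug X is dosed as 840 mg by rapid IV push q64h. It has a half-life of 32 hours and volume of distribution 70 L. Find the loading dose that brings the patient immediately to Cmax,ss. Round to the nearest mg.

f = (1/2)^(64/32) ≈ 0.250000; accumulation ratio R = 1/(1−f) ≈ 1.33333.
Loading dose to hit Cmax,ss on first dose: D_load = D_maint·R ≈ 840 × 1.33333 ≈ 1120.00 mg.

1120 mg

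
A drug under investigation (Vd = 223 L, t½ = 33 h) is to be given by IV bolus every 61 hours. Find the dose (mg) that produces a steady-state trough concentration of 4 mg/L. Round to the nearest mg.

τ/t½ = 61/33 ≈ 1.8485, so f = (1/2)^(61/33) ≈ 0.277684.
Cmin,ss = (D/Vd)·f/(1−f), so D = Cmin,ss·Vd·(1−f)/f.
D = 4 × 223 × (1−f)/f ≈ 4 × 223 × 2.60122 ≈ 2320.29 mg.

2320 mg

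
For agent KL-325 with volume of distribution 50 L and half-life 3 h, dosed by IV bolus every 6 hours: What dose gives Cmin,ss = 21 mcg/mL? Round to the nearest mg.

3150 mg

τ/t½ = 6/3 ≈ 2, so f = (1/2)^(6/3) ≈ 0.250000.
Cmin,ss = (D/Vd)·f/(1−f), so D = Cmin,ss·Vd·(1−f)/f.
D = 21 × 50 × (1−f)/f ≈ 21 × 50 × 3.00000 ≈ 3150.00 mg.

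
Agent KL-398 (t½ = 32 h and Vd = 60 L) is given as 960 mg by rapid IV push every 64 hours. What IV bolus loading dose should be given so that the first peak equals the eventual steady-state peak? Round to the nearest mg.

f = (1/2)^(64/32) ≈ 0.250000; accumulation ratio R = 1/(1−f) ≈ 1.33333.
Loading dose to hit Cmax,ss on first dose: D_load = D_maint·R ≈ 960 × 1.33333 ≈ 1280.00 mg.

1280 mg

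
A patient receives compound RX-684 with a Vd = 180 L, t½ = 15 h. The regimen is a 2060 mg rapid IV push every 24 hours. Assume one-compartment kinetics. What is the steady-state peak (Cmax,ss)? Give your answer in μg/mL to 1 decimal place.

Over one 24-h interval, 24/15 ≈ 1.6 half-lives elapse, leaving f ≈ 0.3299 of each dose.
At steady state, accumulation factor R = 1/(1 − e^(−kτ)) ≈ 1.4923.
Single-dose peak C₀ = D/Vd = 2060/180 ≈ 11.444 μg/mL.
Cmax,ss = C₀/(1 − f) ≈ 11.444/0.6701 ≈ 17.078 μg/mL.

17.1 μg/mL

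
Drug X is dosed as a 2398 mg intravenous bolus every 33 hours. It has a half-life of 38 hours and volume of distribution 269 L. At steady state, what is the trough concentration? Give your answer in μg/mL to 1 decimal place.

10.8 μg/mL

Over one 33-h interval, 33/38 ≈ 0.86842 half-lives elapse, leaving f ≈ 0.5477 of each dose.
Accumulation ratio R = 1/(1 − f) ≈ 1/0.4523 ≈ 2.2109.
Each bolus raises the concentration by D/Vd = 2398/269 ≈ 8.914 μg/mL.
Steady-state peak Cmax,ss = C₀·R ≈ 8.914 × 2.2109 ≈ 19.708 μg/mL.
One interval later, Cmin,ss = Cmax,ss·e^(−kτ) ≈ 19.708 × 0.5477 ≈ 10.794 μg/mL.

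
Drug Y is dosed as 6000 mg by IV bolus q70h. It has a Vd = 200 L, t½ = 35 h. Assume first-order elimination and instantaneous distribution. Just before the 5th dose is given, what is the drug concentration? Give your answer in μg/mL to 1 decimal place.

f = (1/2)^(τ/t½) = (1/2)^(70/35) ≈ 0.2500.
C₀ = D/Vd = 6000/200 ≈ 30.000 μg/mL.
Before the 5th dose, 4 doses have been given. Superposition: Cmin = C₀·(f + f² + … + f^4).
≈ 30.000 × (0.2500 + 0.0625 + 0.0156 + 0.0039) ≈ 30.000 × 0.3320 ≈ 9.960 μg/mL.

10.0 μg/mL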